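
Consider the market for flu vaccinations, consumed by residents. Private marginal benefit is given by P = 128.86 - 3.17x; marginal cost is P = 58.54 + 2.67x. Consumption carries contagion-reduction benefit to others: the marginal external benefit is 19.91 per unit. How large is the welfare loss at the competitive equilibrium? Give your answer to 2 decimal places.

DWL = 33.94

Market equilibrium (private): 58.54 + 2.67x = 128.86 - 3.17x → x_m = 12.0411.
Social marginal benefit = demand + MEB = 148.77 - 3.17x.
Set SMB = MC: 148.77 - 3.17x = 58.54 + 2.67x → x* = 15.4503.
Height of the DWL triangle at x_m is SMB(x_m) − MC(x_m) = MEB(x_m) = 19.9100.
DWL = ½ × 3.4092 × 19.9100 = 33.9386.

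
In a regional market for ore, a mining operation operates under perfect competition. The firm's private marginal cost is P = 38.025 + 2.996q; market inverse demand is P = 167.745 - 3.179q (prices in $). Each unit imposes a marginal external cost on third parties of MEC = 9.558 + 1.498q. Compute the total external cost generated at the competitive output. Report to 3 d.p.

Market equilibrium (private): 38.025 + 2.996q = 167.745 - 3.179q → q_m = 21.0073.
Total external cost = ∫₀^{q_m} (9.558 + 1.498q) dq = 9.558×21.0073 + ½×1.498×21.0073² = 531.3265.

$531.326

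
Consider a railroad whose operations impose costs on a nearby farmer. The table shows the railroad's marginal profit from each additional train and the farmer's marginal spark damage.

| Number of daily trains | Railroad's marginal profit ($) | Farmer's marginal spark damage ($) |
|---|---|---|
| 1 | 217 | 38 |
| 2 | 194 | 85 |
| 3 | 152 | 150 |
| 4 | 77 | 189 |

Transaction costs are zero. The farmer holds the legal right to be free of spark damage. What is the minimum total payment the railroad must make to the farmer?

$273

Efficient level: marginal profit ≥ marginal spark damage through level 3, so k* = 3.
With the farmer holding the right, the railroad must at least compensate total damage at k*: 38 + 85 + 150 = 273.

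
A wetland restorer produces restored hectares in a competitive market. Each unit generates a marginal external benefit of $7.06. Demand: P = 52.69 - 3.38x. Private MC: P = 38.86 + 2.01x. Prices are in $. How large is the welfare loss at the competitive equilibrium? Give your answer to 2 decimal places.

DWL = $4.62

Market equilibrium (private): 38.86 + 2.01x = 52.69 - 3.38x → x_m = 2.5659.
Social marginal cost = private MC − MEB = 31.80 + 2.01x.
Set SMC = demand: 31.80 + 2.01x = 52.69 - 3.38x → x* = 3.8757.
Between x* and x_m the wedge demand − SMC runs linearly from 0 to MEB(x_m), so the loss is a triangle.
DWL = ½ × 1.3098 × 7.0600 = 4.6236.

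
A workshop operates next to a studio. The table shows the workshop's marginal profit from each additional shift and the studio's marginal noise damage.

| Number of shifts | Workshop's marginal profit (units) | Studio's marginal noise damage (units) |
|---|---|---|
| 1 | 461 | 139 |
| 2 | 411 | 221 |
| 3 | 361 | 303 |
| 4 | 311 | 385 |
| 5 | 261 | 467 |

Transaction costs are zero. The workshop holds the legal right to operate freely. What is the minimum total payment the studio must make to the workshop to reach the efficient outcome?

Left alone the workshop would choose level 5 (marginal profit stays positive).
Efficient level: k* = 3 (marginal profit ≥ marginal noise damage through 3).
The studio must at least cover the workshop's forgone profit from cutting 5→3: 311 + 261 = 572.

572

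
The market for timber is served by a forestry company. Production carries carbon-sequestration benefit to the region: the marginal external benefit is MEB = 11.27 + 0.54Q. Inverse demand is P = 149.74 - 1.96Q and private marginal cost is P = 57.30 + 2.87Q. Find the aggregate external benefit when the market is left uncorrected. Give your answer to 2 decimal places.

Market equilibrium (private): 57.30 + 2.87Q = 149.74 - 1.96Q → Q_m = 19.1387.
Total external benefit = ∫₀^{Q_m} (11.27 + 0.54Q) dQ = 11.27×19.1387 + ½×0.54×19.1387² = 314.5914.

314.59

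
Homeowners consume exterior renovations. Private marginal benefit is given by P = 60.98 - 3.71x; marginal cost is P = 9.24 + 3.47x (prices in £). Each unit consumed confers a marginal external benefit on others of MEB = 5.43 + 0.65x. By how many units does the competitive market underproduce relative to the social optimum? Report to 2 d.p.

1.55 units

Market equilibrium (private): 9.24 + 3.47x = 60.98 - 3.71x → x_m = 7.2061.
Social marginal benefit = demand + MEB = 66.41 - 3.06x.
Set SMB = MC: 66.41 - 3.06x = 9.24 + 3.47x → x* = 8.7550.
Gap = |7.2061 − 8.7550| = 1.5489.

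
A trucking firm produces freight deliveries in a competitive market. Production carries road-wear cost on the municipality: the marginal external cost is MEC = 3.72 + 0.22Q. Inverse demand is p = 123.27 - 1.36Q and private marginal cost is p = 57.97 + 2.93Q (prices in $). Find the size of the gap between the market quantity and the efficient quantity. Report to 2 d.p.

Market equilibrium (private): 57.97 + 2.93Q = 123.27 - 1.36Q → Q_m = 15.2214.
Social marginal cost = private MC + MEC = 61.69 + 3.15Q.
Set SMC = demand: 61.69 + 3.15Q = 123.27 - 1.36Q → Q* = 13.6541.
Gap = |15.2214 − 13.6541| = 1.5673.

1.57 units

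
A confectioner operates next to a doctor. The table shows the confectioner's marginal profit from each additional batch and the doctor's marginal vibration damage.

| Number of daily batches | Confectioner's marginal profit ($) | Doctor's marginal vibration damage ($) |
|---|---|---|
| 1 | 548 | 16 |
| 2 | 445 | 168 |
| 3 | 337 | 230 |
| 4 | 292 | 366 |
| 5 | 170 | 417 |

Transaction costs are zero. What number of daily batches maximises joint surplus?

Bargaining reaches the level where marginal profit last exceeds marginal vibration damage.
That holds through level 3 (337 ≥ 230) but not at 4 (292 < 366).

3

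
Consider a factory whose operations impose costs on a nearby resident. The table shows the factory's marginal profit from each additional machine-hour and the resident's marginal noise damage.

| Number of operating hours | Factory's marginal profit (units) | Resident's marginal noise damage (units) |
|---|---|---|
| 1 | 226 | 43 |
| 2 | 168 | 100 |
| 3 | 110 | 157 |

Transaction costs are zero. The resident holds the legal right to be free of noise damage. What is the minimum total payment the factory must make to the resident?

143

Efficient level: marginal profit ≥ marginal noise damage through level 2, so k* = 2.
With the resident holding the right, the factory must at least compensate total damage at k*: 43 + 100 = 143.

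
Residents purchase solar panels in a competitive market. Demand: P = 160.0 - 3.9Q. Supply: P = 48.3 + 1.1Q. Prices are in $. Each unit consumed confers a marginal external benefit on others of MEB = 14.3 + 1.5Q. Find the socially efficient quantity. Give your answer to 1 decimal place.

Social marginal benefit = demand + MEB = 174.3 - 2.4Q.
Set SMB = MC: 174.3 - 2.4Q = 48.3 + 1.1Q → Q* = 36.0000.

Q* = 36.0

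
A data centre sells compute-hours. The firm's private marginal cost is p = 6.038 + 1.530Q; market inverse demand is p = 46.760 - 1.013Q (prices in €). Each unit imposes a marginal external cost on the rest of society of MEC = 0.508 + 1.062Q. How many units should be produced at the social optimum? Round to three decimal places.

Q* = 11.155

Social marginal cost = private MC + MEC = 6.546 + 2.592Q.
Set SMC = demand: 6.546 + 2.592Q = 46.760 - 1.013Q → Q* = 11.1551.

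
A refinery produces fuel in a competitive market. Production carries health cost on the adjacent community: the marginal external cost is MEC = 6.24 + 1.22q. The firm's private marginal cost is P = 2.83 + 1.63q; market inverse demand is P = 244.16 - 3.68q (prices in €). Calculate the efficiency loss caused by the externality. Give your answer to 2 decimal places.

DWL = €291.37

Market equilibrium (private): 2.83 + 1.63q = 244.16 - 3.68q → q_m = 45.4482.
Social marginal cost = private MC + MEC = 9.07 + 2.85q.
Set SMC = demand: 9.07 + 2.85q = 244.16 - 3.68q → q* = 36.0015.
The welfare-loss triangle has base |q_m − q*| and height MEC(q_m) (the vertical gap between SMC and demand is zero at q* and MEC at q_m).
DWL = ½ × 9.4467 × 61.6868 = 291.3683.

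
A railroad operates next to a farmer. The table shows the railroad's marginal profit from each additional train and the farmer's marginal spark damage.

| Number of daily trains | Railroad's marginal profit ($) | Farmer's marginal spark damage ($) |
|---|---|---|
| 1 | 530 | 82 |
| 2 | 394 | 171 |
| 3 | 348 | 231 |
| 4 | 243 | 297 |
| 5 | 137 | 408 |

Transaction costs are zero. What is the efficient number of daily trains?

3

Bargaining reaches the level where marginal profit last exceeds marginal spark damage.
That holds through level 3 (348 ≥ 231) but not at 4 (243 < 297).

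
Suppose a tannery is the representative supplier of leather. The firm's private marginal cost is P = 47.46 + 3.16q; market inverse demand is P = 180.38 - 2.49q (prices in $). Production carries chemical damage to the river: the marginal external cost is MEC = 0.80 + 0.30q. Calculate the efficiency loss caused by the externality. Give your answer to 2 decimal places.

DWL = $5.19

Market equilibrium (private): 47.46 + 3.16q = 180.38 - 2.49q → q_m = 23.5257.
Social marginal cost = private MC + MEC = 48.26 + 3.46q.
Set SMC = demand: 48.26 + 3.46q = 180.38 - 2.49q → q* = 22.2050.
Between q* and q_m the wedge SMC − demand runs linearly from 0 to MEC(q_m), so the loss is a triangle.
DWL = ½ × 1.3207 × 7.8577 = 5.1888.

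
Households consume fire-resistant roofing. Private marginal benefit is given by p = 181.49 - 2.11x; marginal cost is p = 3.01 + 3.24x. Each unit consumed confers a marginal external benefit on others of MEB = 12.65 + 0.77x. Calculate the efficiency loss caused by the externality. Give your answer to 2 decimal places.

DWL = 160.46

Market equilibrium (private): 3.01 + 3.24x = 181.49 - 2.11x → x_m = 33.3607.
Social marginal benefit = demand + MEB = 194.14 - 1.34x.
Set SMB = MC: 194.14 - 1.34x = 3.01 + 3.24x → x* = 41.7314.
Height of the DWL triangle at x_m is SMB(x_m) − MC(x_m) = MEB(x_m) = 38.3378.
DWL = ½ × 8.3707 × 38.3378 = 160.4571.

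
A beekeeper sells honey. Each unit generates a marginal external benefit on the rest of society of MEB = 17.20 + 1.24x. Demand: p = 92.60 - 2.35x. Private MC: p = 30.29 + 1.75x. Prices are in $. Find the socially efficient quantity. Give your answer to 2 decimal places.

x* = 27.80

Social marginal cost = private MC − MEB = 13.09 + 0.51x.
Set SMC = demand: 13.09 + 0.51x = 92.60 - 2.35x → x* = 27.8007.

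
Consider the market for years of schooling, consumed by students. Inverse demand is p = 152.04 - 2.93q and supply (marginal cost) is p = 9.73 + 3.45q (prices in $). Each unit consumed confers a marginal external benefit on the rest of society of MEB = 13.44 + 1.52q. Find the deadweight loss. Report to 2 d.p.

DWL = $230.61

Market equilibrium (private): 9.73 + 3.45q = 152.04 - 2.93q → q_m = 22.3056.
Social marginal benefit = demand + MEB = 165.48 - 1.41q.
Set SMB = MC: 165.48 - 1.41q = 9.73 + 3.45q → q* = 32.0473.
The welfare-loss triangle has base |q_m − q*| and height MEB(q_m) (the vertical gap between SMB and MC is zero at q* and MEB at q_m).
DWL = ½ × 9.7417 × 47.3446 = 230.6084.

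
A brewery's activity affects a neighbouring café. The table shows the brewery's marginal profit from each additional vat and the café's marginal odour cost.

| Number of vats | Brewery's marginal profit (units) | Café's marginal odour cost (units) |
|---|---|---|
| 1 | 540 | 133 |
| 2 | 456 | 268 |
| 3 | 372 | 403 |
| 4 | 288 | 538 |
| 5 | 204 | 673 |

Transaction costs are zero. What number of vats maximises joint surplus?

2

Bargaining reaches the level where marginal profit last exceeds marginal odour cost.
That holds through level 2 (456 ≥ 268) but not at 3 (372 < 403).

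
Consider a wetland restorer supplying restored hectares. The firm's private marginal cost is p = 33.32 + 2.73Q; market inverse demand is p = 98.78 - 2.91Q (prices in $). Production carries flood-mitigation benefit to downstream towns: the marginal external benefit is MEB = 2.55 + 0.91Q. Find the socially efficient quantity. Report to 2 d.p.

Q* = 14.38

Social marginal cost = private MC − MEB = 30.77 + 1.82Q.
Set SMC = demand: 30.77 + 1.82Q = 98.78 - 2.91Q → Q* = 14.3784.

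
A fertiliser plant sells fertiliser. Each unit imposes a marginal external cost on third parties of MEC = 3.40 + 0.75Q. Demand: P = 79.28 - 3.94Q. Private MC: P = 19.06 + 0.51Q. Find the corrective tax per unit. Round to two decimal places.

tax = 11.60 per unit

Social marginal cost = private MC + MEC = 22.46 + 1.26Q.
Set SMC = demand: 22.46 + 1.26Q = 79.28 - 3.94Q → Q* = 10.9269.
The Pigouvian tax equals MEC at Q*: 3.40 + 0.75×10.9269 = 11.5952.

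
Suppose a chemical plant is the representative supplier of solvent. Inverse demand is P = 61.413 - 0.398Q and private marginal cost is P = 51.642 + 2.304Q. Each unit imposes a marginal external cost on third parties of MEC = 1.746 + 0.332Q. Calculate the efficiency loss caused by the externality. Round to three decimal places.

Market equilibrium (private): 51.642 + 2.304Q = 61.413 - 0.398Q → Q_m = 3.6162.
Social marginal cost = private MC + MEC = 53.388 + 2.636Q.
Set SMC = demand: 53.388 + 2.636Q = 61.413 - 0.398Q → Q* = 2.6450.
Height of the DWL triangle at Q_m is SMC(Q_m) − demand(Q_m) = MEC(Q_m) = 2.9466.
DWL = ½ × 0.9712 × 2.9466 = 1.4309.

DWL = 1.431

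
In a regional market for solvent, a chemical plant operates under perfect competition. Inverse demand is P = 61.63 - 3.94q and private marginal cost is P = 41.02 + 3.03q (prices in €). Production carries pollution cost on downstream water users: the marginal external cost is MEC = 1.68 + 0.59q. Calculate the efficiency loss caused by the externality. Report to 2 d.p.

DWL = €0.78

Market equilibrium (private): 41.02 + 3.03q = 61.63 - 3.94q → q_m = 2.9570.
Social marginal cost = private MC + MEC = 42.70 + 3.62q.
Set SMC = demand: 42.70 + 3.62q = 61.63 - 3.94q → q* = 2.5040.
The welfare-loss triangle has base |q_m − q*| and height MEC(q_m) (the vertical gap between SMC and demand is zero at q* and MEC at q_m).
DWL = ½ × 0.4530 × 3.4246 = 0.7757.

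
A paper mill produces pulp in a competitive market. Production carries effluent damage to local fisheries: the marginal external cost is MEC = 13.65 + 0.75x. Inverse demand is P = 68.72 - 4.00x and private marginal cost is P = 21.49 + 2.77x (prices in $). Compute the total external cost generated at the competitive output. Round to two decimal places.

Market equilibrium (private): 21.49 + 2.77x = 68.72 - 4.00x → x_m = 6.9764.
Total external cost = ∫₀^{x_m} (13.65 + 0.75x) dx = 13.65×6.9764 + ½×0.75×6.9764² = 113.4792.

$113.48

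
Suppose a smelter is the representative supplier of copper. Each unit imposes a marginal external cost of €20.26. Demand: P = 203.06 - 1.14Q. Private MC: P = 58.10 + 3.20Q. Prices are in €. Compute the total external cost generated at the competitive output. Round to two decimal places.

Market equilibrium (private): 58.10 + 3.20Q = 203.06 - 1.14Q → Q_m = 33.4009.
Total external cost = MEC × Q_m = 20.26 × 33.4009 = 676.7022.

€676.70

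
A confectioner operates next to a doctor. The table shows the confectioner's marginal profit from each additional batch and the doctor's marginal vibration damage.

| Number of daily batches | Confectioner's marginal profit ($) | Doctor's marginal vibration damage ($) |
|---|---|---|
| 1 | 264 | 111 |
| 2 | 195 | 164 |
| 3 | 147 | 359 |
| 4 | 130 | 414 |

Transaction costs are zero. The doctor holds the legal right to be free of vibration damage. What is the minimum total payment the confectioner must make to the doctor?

$275

Efficient level: marginal profit ≥ marginal vibration damage through level 2, so k* = 2.
With the doctor holding the right, the confectioner must at least compensate total damage at k*: 111 + 164 = 275.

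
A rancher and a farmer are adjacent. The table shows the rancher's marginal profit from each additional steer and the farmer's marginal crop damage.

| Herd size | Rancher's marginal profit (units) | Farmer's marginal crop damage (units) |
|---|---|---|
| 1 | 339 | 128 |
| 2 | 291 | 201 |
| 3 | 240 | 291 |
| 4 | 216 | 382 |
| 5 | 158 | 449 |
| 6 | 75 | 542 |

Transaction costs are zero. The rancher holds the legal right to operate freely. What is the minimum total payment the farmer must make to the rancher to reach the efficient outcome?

689

Left alone the rancher would choose level 6 (marginal profit stays positive).
Efficient level: k* = 2 (marginal profit ≥ marginal crop damage through 2).
The farmer must at least cover the rancher's forgone profit from cutting 6→2: 240 + 216 + 158 + 75 = 689.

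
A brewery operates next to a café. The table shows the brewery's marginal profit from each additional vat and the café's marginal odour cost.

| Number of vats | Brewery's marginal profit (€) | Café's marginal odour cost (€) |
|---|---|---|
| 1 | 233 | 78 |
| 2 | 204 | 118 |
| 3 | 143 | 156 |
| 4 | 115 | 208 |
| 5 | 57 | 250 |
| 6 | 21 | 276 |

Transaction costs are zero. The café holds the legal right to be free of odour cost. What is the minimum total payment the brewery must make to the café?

€196

Efficient level: marginal profit ≥ marginal odour cost through level 2, so k* = 2.
With the café holding the right, the brewery must at least compensate total damage at k*: 78 + 118 = 196.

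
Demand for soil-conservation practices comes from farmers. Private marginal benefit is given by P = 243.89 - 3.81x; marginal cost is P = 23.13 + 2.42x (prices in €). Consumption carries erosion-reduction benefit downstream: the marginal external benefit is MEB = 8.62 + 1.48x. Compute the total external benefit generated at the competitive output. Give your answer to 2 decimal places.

€1234.62

Market equilibrium (private): 23.13 + 2.42x = 243.89 - 3.81x → x_m = 35.4350.
Total external benefit = ∫₀^{x_m} (8.62 + 1.48x) dx = 8.62×35.4350 + ½×1.48×35.4350² = 1234.6227.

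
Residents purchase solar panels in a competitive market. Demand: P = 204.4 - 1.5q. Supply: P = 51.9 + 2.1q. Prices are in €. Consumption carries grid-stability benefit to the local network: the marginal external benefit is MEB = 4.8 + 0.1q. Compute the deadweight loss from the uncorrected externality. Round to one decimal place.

DWL = €11.7

Market equilibrium (private): 51.9 + 2.1q = 204.4 - 1.5q → q_m = 42.3611.
Social marginal benefit = demand + MEB = 209.2 - 1.4q.
Set SMB = MC: 209.2 - 1.4q = 51.9 + 2.1q → q* = 44.9429.
Height of the DWL triangle at q_m is SMB(q_m) − MC(q_m) = MEB(q_m) = 9.0361.
DWL = ½ × 2.5818 × 9.0361 = 11.6647.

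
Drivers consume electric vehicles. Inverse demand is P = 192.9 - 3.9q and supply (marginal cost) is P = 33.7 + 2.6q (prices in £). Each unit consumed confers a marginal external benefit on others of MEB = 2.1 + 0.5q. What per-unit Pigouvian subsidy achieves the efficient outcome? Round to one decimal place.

subsidy = £15.5 per unit

Social marginal benefit = demand + MEB = 195.0 - 3.4q.
Set SMB = MC: 195.0 - 3.4q = 33.7 + 2.6q → q* = 26.8833.
The Pigouvian subsidy equals MEB at q*: 2.1 + 0.5×26.8833 = 15.5417.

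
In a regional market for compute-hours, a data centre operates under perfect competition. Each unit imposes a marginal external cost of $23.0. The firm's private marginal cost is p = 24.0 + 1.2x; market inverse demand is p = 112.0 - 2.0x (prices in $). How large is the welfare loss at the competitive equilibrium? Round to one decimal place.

Market equilibrium (private): 24.0 + 1.2x = 112.0 - 2.0x → x_m = 27.5000.
Social marginal cost = private MC + MEC = 47.0 + 1.2x.
Set SMC = demand: 47.0 + 1.2x = 112.0 - 2.0x → x* = 20.3125.
The loss is the area between SMC and demand from x* to x_m; with linear curves that's a triangle of height MEC(x_m).
DWL = ½ × 7.1875 × 23.0000 = 82.6563.

DWL = $82.7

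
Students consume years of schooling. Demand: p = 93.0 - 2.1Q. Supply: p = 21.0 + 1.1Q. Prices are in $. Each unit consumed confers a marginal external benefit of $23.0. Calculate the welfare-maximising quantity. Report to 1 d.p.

Q* = 29.7

Social marginal benefit = demand + MEB = 116.0 - 2.1Q.
Set SMB = MC: 116.0 - 2.1Q = 21.0 + 1.1Q → Q* = 29.6875.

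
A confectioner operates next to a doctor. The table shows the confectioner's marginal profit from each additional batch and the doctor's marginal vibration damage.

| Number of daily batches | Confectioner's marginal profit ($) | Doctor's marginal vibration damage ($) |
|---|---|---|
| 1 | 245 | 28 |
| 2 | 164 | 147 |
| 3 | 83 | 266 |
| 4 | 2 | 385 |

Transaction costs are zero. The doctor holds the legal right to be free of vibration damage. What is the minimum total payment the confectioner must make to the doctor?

$175

Efficient level: marginal profit ≥ marginal vibration damage through level 2, so k* = 2.
With the doctor holding the right, the confectioner must at least compensate total damage at k*: 28 + 147 = 175.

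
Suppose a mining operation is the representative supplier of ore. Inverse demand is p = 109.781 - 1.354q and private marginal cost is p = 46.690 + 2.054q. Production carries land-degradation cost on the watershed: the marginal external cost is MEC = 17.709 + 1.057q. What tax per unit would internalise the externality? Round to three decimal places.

tax = 28.452 per unit

Social marginal cost = private MC + MEC = 64.399 + 3.111q.
Set SMC = demand: 64.399 + 3.111q = 109.781 - 1.354q → q* = 10.1639.
The Pigouvian tax equals MEC at q*: 17.709 + 1.057×10.1639 = 28.4522.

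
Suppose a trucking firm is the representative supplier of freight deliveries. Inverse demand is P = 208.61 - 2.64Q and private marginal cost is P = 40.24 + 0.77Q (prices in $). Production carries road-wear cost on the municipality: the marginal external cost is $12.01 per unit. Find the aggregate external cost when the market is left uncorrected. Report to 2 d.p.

$593.00

Market equilibrium (private): 40.24 + 0.77Q = 208.61 - 2.64Q → Q_m = 49.3754.
Total external cost = MEC × Q_m = 12.01 × 49.3754 = 592.9986.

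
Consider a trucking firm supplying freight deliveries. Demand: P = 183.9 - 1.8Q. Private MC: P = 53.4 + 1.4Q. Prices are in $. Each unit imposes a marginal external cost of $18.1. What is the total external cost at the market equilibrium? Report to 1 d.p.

Market equilibrium (private): 53.4 + 1.4Q = 183.9 - 1.8Q → Q_m = 40.7813.
Total external cost = MEC × Q_m = 18.1 × 40.7813 = 738.1415.

$738.1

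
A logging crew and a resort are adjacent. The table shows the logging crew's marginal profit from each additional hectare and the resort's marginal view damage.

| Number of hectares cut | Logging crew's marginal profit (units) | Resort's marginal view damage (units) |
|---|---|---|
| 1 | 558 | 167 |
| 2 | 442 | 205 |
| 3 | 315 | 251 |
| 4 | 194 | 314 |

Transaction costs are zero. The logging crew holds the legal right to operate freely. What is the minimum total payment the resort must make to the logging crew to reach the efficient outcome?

Left alone the logging crew would choose level 4 (marginal profit stays positive).
Efficient level: k* = 3 (marginal profit ≥ marginal view damage through 3).
The resort must at least cover the logging crew's forgone profit from cutting 4→3: 194 = 194.

194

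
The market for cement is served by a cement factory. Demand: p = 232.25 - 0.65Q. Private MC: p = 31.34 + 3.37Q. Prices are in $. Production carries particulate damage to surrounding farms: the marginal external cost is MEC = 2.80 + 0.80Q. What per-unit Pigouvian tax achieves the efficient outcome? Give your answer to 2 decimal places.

tax = $35.68 per unit

Social marginal cost = private MC + MEC = 34.14 + 4.17Q.
Set SMC = demand: 34.14 + 4.17Q = 232.25 - 0.65Q → Q* = 41.1017.
The Pigouvian tax equals MEC at Q*: 2.80 + 0.80×41.1017 = 35.6814.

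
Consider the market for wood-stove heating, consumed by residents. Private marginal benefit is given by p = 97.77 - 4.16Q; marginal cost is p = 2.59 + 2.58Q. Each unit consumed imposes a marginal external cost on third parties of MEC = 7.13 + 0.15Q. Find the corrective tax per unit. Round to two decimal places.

tax = 9.05 per unit

Social marginal benefit = demand − MEC = 90.64 - 4.31Q.
Set SMB = MC: 90.64 - 4.31Q = 2.59 + 2.58Q → Q* = 12.7794.
The Pigouvian tax equals MEC at Q*: 7.13 + 0.15×12.7794 = 9.0469.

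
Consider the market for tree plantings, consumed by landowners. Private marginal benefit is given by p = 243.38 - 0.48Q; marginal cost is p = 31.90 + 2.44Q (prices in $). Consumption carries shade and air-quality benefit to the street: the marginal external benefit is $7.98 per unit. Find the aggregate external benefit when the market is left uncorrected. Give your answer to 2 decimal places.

Market equilibrium (private): 31.90 + 2.44Q = 243.38 - 0.48Q → Q_m = 72.4247.
Total external benefit = MEB × Q_m = 7.98 × 72.4247 = 577.9491.

$577.95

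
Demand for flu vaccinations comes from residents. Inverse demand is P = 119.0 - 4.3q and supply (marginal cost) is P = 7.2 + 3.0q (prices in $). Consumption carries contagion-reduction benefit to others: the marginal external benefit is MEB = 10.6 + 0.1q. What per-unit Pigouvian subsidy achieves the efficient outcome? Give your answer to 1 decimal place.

subsidy = $12.3 per unit

Social marginal benefit = demand + MEB = 129.6 - 4.2q.
Set SMB = MC: 129.6 - 4.2q = 7.2 + 3.0q → q* = 17.0000.
The Pigouvian subsidy equals MEB at q*: 10.6 + 0.1×17.0000 = 12.3000.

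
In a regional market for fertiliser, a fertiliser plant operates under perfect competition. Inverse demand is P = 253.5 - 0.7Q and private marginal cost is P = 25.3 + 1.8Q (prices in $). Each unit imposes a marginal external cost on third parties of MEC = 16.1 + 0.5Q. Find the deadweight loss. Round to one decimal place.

DWL = $635.3

Market equilibrium (private): 25.3 + 1.8Q = 253.5 - 0.7Q → Q_m = 91.2800.
Social marginal cost = private MC + MEC = 41.4 + 2.3Q.
Set SMC = demand: 41.4 + 2.3Q = 253.5 - 0.7Q → Q* = 70.7000.
Height of the DWL triangle at Q_m is SMC(Q_m) − demand(Q_m) = MEC(Q_m) = 61.7400.
DWL = ½ × 20.5800 × 61.7400 = 635.3046.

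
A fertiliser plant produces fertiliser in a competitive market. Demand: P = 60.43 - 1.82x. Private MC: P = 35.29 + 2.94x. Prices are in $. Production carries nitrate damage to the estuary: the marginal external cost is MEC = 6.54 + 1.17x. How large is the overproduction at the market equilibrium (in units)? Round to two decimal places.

2.14 units

Market equilibrium (private): 35.29 + 2.94x = 60.43 - 1.82x → x_m = 5.2815.
Social marginal cost = private MC + MEC = 41.83 + 4.11x.
Set SMC = demand: 41.83 + 4.11x = 60.43 - 1.82x → x* = 3.1366.
Gap = |5.2815 − 3.1366| = 2.1449.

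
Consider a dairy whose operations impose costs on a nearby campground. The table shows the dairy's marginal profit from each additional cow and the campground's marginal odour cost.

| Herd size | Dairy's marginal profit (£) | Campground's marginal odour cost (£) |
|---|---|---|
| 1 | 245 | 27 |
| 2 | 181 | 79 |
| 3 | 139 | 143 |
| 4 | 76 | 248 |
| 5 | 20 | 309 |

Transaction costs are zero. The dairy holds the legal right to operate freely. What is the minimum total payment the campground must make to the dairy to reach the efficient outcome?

£235

Left alone the dairy would choose level 5 (marginal profit stays positive).
Efficient level: k* = 2 (marginal profit ≥ marginal odour cost through 2).
The campground must at least cover the dairy's forgone profit from cutting 5→2: 139 + 76 + 20 = 235.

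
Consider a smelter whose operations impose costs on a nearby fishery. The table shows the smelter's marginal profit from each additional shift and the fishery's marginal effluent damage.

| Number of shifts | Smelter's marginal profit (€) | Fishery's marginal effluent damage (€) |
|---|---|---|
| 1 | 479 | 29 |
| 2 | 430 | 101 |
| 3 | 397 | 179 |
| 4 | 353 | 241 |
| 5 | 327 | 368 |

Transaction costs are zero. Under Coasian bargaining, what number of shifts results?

4

Bargaining reaches the level where marginal profit last exceeds marginal effluent damage.
That holds through level 4 (353 ≥ 241) but not at 5 (327 < 368).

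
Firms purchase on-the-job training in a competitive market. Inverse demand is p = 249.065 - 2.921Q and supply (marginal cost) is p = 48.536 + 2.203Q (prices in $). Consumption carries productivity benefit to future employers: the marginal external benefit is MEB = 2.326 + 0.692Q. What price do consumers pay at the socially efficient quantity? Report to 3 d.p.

Social marginal benefit = demand + MEB = 251.391 - 2.229Q.
Set SMB = MC: 251.391 - 2.229Q = 48.536 + 2.203Q → Q* = 45.7705.
Consumer price on the demand curve at Q*: 249.065 − 2.921×45.7705 = 115.3694.

P = $115.369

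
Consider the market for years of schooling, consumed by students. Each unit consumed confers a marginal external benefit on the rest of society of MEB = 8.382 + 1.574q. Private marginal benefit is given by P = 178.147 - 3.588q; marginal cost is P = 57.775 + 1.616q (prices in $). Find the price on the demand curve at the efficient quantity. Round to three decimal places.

Social marginal benefit = demand + MEB = 186.529 - 2.014q.
Set SMB = MC: 186.529 - 2.014q = 57.775 + 1.616q → q* = 35.4694.
Consumer price on the demand curve at q*: 178.147 − 3.588×35.4694 = 50.8828.

P = $50.883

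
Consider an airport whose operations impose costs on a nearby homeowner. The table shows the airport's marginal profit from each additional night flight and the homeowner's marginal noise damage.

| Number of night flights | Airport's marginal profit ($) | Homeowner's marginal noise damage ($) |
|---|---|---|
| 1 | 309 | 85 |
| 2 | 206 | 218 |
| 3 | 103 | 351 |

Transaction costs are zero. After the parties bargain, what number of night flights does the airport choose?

1

Bargaining reaches the level where marginal profit last exceeds marginal noise damage.
That holds through level 1 (309 ≥ 85) but not at 2 (206 < 218).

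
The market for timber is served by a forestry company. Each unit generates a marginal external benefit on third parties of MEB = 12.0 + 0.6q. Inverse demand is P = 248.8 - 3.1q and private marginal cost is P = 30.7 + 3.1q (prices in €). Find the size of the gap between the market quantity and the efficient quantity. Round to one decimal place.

5.9 units

Market equilibrium (private): 30.7 + 3.1q = 248.8 - 3.1q → q_m = 35.1774.
Social marginal cost = private MC − MEB = 18.7 + 2.5q.
Set SMC = demand: 18.7 + 2.5q = 248.8 - 3.1q → q* = 41.0893.
Gap = |35.1774 − 41.0893| = 5.9119.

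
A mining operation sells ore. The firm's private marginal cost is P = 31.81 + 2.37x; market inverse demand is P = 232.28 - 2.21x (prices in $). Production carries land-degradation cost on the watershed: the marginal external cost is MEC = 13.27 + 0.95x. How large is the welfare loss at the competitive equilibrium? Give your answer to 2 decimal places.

DWL = $272.04

Market equilibrium (private): 31.81 + 2.37x = 232.28 - 2.21x → x_m = 43.7707.
Social marginal cost = private MC + MEC = 45.08 + 3.32x.
Set SMC = demand: 45.08 + 3.32x = 232.28 - 2.21x → x* = 33.8517.
Height of the DWL triangle at x_m is SMC(x_m) − demand(x_m) = MEC(x_m) = 54.8522.
DWL = ½ × 9.9190 × 54.8522 = 272.0395.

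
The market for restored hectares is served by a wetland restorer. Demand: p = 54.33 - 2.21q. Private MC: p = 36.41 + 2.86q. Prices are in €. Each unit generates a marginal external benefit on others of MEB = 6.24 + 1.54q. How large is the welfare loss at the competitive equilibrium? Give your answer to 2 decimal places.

DWL = €19.33

Market equilibrium (private): 36.41 + 2.86q = 54.33 - 2.21q → q_m = 3.5345.
Social marginal cost = private MC − MEB = 30.17 + 1.32q.
Set SMC = demand: 30.17 + 1.32q = 54.33 - 2.21q → q* = 6.8442.
The loss is the area between SMC and demand from q* to q_m; with linear curves that's a triangle of height MEB(q_m).
DWL = ½ × 3.3097 × 11.6832 = 19.3339.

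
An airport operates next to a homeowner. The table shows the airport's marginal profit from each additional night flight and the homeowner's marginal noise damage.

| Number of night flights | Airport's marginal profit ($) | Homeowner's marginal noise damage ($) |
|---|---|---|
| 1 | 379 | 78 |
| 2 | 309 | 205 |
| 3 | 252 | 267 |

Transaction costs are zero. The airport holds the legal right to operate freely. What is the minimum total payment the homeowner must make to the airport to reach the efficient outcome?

Left alone the airport would choose level 3 (marginal profit stays positive).
Efficient level: k* = 2 (marginal profit ≥ marginal noise damage through 2).
The homeowner must at least cover the airport's forgone profit from cutting 3→2: 252 = 252.

$252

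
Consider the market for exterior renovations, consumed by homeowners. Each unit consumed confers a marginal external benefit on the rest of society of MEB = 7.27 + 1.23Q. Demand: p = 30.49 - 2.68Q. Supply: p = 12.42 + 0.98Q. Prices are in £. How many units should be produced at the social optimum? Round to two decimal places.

Q* = 10.43

Social marginal benefit = demand + MEB = 37.76 - 1.45Q.
Set SMB = MC: 37.76 - 1.45Q = 12.42 + 0.98Q → Q* = 10.4280.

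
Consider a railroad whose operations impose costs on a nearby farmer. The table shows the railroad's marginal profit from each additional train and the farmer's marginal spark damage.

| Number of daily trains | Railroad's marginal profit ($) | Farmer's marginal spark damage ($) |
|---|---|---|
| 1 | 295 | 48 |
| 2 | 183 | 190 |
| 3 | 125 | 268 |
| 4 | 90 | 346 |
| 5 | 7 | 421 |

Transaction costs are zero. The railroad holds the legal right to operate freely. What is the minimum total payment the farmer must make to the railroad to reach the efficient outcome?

$405

Left alone the railroad would choose level 5 (marginal profit stays positive).
Efficient level: k* = 1 (marginal profit ≥ marginal spark damage through 1).
The farmer must at least cover the railroad's forgone profit from cutting 5→1: 183 + 125 + 90 + 7 = 405.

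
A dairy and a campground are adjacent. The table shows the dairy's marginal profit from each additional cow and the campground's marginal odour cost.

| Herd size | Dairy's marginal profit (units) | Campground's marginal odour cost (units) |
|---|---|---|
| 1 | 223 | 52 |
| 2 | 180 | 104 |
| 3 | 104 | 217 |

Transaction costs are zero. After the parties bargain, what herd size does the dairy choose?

Bargaining reaches the level where marginal profit last exceeds marginal odour cost.
That holds through level 2 (180 ≥ 104) but not at 3 (104 < 217).

2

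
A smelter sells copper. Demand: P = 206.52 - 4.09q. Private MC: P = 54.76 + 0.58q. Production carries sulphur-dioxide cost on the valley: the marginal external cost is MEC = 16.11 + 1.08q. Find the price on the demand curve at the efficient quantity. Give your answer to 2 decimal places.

Social marginal cost = private MC + MEC = 70.87 + 1.66q.
Set SMC = demand: 70.87 + 1.66q = 206.52 - 4.09q → q* = 23.5913.
Consumer price on the demand curve at q*: 206.52 − 4.09×23.5913 = 110.0316.

P = 110.03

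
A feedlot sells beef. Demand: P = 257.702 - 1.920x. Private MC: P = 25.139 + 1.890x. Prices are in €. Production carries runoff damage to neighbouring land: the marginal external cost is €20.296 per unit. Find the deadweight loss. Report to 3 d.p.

DWL = €54.059

Market equilibrium (private): 25.139 + 1.890x = 257.702 - 1.920x → x_m = 61.0402.
Social marginal cost = private MC + MEC = 45.435 + 1.890x.
Set SMC = demand: 45.435 + 1.890x = 257.702 - 1.920x → x* = 55.7131.
The welfare-loss triangle has base |x_m − x*| and height MEC(x_m) (the vertical gap between SMC and demand is zero at x* and MEC at x_m).
DWL = ½ × 5.3271 × 20.2960 = 54.0594.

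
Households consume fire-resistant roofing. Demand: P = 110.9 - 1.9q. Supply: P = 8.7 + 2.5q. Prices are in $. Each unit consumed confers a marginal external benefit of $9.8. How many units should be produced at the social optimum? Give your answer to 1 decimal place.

Social marginal benefit = demand + MEB = 120.7 - 1.9q.
Set SMB = MC: 120.7 - 1.9q = 8.7 + 2.5q → q* = 25.4545.

q* = 25.5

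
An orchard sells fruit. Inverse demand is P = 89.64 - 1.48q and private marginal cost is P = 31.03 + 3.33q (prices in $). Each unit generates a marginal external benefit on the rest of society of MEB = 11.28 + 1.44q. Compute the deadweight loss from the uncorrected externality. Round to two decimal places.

Market equilibrium (private): 31.03 + 3.33q = 89.64 - 1.48q → q_m = 12.1850.
Social marginal cost = private MC − MEB = 19.75 + 1.89q.
Set SMC = demand: 19.75 + 1.89q = 89.64 - 1.48q → q* = 20.7389.
Height of the DWL triangle at q_m is demand(q_m) − SMC(q_m) = MEB(q_m) = 28.8264.
DWL = ½ × 8.5539 × 28.8264 = 123.2891.

DWL = $123.29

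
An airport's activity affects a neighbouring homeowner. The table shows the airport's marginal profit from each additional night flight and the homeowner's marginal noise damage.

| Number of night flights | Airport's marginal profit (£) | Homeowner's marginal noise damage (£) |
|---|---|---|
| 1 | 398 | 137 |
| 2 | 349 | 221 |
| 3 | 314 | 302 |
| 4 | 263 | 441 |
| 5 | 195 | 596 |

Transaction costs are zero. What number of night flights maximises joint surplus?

3

Bargaining reaches the level where marginal profit last exceeds marginal noise damage.
That holds through level 3 (314 ≥ 302) but not at 4 (263 < 441).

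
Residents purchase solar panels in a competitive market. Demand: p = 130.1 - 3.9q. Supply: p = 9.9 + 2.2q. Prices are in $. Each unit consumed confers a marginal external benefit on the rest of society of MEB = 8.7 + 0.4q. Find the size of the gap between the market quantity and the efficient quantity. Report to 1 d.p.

Market equilibrium (private): 9.9 + 2.2q = 130.1 - 3.9q → q_m = 19.7049.
Social marginal benefit = demand + MEB = 138.8 - 3.5q.
Set SMB = MC: 138.8 - 3.5q = 9.9 + 2.2q → q* = 22.6140.
Gap = |19.7049 − 22.6140| = 2.9091.

2.9 units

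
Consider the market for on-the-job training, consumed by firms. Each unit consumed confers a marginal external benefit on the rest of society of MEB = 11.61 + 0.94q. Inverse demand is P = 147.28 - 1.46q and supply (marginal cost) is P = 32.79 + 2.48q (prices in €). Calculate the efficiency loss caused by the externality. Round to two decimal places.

Market equilibrium (private): 32.79 + 2.48q = 147.28 - 1.46q → q_m = 29.0584.
Social marginal benefit = demand + MEB = 158.89 - 0.52q.
Set SMB = MC: 158.89 - 0.52q = 32.79 + 2.48q → q* = 42.0333.
The loss is the area between SMB and MC from q* to q_m; with linear curves that's a triangle of height MEB(q_m).
DWL = ½ × 12.9749 × 38.9249 = 252.5233.

DWL = €252.52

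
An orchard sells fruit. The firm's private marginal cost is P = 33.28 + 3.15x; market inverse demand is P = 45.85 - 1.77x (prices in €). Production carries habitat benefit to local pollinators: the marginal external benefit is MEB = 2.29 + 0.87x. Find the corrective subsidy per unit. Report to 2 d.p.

Social marginal cost = private MC − MEB = 30.99 + 2.28x.
Set SMC = demand: 30.99 + 2.28x = 45.85 - 1.77x → x* = 3.6691.
The Pigouvian subsidy equals MEB at x*: 2.29 + 0.87×3.6691 = 5.4821.

subsidy = €5.48 per unit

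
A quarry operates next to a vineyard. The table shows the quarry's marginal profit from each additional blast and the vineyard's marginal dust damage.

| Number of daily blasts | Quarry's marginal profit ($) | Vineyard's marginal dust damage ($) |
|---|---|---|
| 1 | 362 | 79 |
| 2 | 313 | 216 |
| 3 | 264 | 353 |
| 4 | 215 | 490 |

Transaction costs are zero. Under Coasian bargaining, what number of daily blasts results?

Bargaining reaches the level where marginal profit last exceeds marginal dust damage.
That holds through level 2 (313 ≥ 216) but not at 3 (264 < 353).

2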